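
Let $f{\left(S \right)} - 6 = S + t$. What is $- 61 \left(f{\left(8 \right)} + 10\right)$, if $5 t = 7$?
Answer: $- \frac{7747}{5} \approx -1549.4$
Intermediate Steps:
$t = \frac{7}{5}$ ($t = \frac{1}{5} \cdot 7 = \frac{7}{5} \approx 1.4$)
$f{\left(S \right)} = \frac{37}{5} + S$ ($f{\left(S \right)} = 6 + \left(S + \frac{7}{5}\right) = 6 + \left(\frac{7}{5} + S\right) = \frac{37}{5} + S$)
$- 61 \left(f{\left(8 \right)} + 10\right) = - 61 \left(\left(\frac{37}{5} + 8\right) + 10\right) = - 61 \left(\frac{77}{5} + 10\right) = \left(-61\right) \frac{127}{5} = - \frac{7747}{5}$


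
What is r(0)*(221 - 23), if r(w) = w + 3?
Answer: 594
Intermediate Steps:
r(w) = 3 + w
r(0)*(221 - 23) = (3 + 0)*(221 - 23) = 3*198 = 594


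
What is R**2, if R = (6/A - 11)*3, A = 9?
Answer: 961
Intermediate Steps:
R = -31 (R = (6/9 - 11)*3 = (6*(1/9) - 11)*3 = (2/3 - 11)*3 = -31/3*3 = -31)
R**2 = (-31)**2 = 961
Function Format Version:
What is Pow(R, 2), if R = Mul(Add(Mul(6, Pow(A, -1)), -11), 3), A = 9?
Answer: 961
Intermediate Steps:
R = -31 (R = Mul(Add(Mul(6, Pow(9, -1)), -11), 3) = Mul(Add(Mul(6, Rational(1, 9)), -11), 3) = Mul(Add(Rational(2, 3), -11), 3) = Mul(Rational(-31, 3), 3) = -31)
Pow(R, 2) = Pow(-31, 2) = 961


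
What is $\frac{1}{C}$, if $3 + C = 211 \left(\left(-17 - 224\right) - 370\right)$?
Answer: $- \frac{1}{128924} \approx -7.7565 \cdot 10^{-6}$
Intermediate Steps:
$C = -128924$ ($C = -3 + 211 \left(\left(-17 - 224\right) - 370\right) = -3 + 211 \left(-241 - 370\right) = -3 + 211 \left(-611\right) = -3 - 128921 = -128924$)
$\frac{1}{C} = \frac{1}{-128924} = - \frac{1}{128924}$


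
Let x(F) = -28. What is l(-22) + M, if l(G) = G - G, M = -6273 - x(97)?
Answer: -6245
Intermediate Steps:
M = -6245 (M = -6273 - 1*(-28) = -6273 + 28 = -6245)
l(G) = 0
l(-22) + M = 0 - 6245 = -6245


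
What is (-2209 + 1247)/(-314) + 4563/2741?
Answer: 2034812/430337 ≈ 4.7284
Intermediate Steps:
(-2209 + 1247)/(-314) + 4563/2741 = -962*(-1/314) + 4563*(1/2741) = 481/157 + 4563/2741 = 2034812/430337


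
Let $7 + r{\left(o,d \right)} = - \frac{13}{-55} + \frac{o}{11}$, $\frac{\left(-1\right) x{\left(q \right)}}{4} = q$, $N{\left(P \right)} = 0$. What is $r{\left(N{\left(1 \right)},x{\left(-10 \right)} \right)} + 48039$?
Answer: $\frac{2641773}{55} \approx 48032.0$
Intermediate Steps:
$x{\left(q \right)} = - 4 q$
$r{\left(o,d \right)} = - \frac{372}{55} + \frac{o}{11}$ ($r{\left(o,d \right)} = -7 + \left(- \frac{13}{-55} + \frac{o}{11}\right) = -7 + \left(\left(-13\right) \left(- \frac{1}{55}\right) + o \frac{1}{11}\right) = -7 + \left(\frac{13}{55} + \frac{o}{11}\right) = - \frac{372}{55} + \frac{o}{11}$)
$r{\left(N{\left(1 \right)},x{\left(-10 \right)} \right)} + 48039 = \left(- \frac{372}{55} + \frac{1}{11} \cdot 0\right) + 48039 = \left(- \frac{372}{55} + 0\right) + 48039 = - \frac{372}{55} + 48039 = \frac{2641773}{55}$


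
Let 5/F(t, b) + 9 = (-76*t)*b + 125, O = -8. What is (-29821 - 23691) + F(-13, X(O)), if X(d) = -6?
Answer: -311011749/5812 ≈ -53512.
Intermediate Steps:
F(t, b) = 5/(116 - 76*b*t) (F(t, b) = 5/(-9 + ((-76*t)*b + 125)) = 5/(-9 + (-76*b*t + 125)) = 5/(-9 + (125 - 76*b*t)) = 5/(116 - 76*b*t))
(-29821 - 23691) + F(-13, X(O)) = (-29821 - 23691) - 5/(-116 + 76*(-6)*(-13)) = -53512 - 5/(-116 + 5928) = -53512 - 5/5812 = -311011749/5812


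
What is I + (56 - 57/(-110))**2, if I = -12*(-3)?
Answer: 39086689/12100 ≈ 3230.3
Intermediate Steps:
I = 36
I + (56 - 57/(-110))**2 = 36 + (56 - 57/(-110))**2 = 36 + (56 - 57*(-1/110))**2 = 36 + (56 + 57/110)**2 = 36 + (6217/110)**2 = 36 + 38651089/12100 = 39086689/12100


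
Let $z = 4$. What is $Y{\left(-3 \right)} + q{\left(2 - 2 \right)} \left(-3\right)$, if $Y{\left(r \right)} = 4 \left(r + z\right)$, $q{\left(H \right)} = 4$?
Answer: $-8$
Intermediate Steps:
$Y{\left(r \right)} = 16 + 4 r$ ($Y{\left(r \right)} = 4 \left(r + 4\right) = 4 \left(4 + r\right) = 16 + 4 r$)
$Y{\left(-3 \right)} + q{\left(2 - 2 \right)} \left(-3\right) = \left(16 + 4 \left(-3\right)\right) + 4 \left(-3\right) = \left(16 - 12\right) - 12 = 4 - 12 = -8$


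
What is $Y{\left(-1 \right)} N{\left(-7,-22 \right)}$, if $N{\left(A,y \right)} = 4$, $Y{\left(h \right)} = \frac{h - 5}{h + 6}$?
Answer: $- \frac{24}{5} \approx -4.8$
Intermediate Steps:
$Y{\left(h \right)} = \frac{-5 + h}{6 + h}$
$Y{\left(-1 \right)} N{\left(-7,-22 \right)} = \frac{-5 - 1}{6 - 1} \cdot 4 = \frac{1}{5} \left(-6\right) 4 = \left(- \frac{6}{5}\right) 4 = - \frac{24}{5}$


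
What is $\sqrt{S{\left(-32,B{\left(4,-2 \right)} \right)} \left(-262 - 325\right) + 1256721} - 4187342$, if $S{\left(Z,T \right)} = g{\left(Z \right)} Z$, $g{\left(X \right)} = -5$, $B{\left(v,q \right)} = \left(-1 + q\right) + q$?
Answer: $-4187342 + \sqrt{1162801} \approx -4.1863 \cdot 10^{6}$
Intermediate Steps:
$B{\left(v,q \right)} = -1 + 2 q$
$S{\left(Z,T \right)} = - 5 Z$
$\sqrt{S{\left(-32,B{\left(4,-2 \right)} \right)} \left(-262 - 325\right) + 1256721} - 4187342 = \sqrt{\left(-5\right) \left(-32\right) \left(-262 - 325\right) + 1256721} - 4187342 = \sqrt{160 \left(-262 - 325\right) + 1256721} - 4187342 = \sqrt{160 \left(-587\right) + 1256721} - 4187342 = \sqrt{-93920 + 1256721} - 4187342 = \sqrt{1162801} - 4187342 = -4187342 + \sqrt{1162801}$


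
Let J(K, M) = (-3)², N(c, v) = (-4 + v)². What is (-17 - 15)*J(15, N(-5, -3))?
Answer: -288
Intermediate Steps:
J(K, M) = 9
(-17 - 15)*J(15, N(-5, -3)) = (-17 - 15)*9 = -32*9 = -288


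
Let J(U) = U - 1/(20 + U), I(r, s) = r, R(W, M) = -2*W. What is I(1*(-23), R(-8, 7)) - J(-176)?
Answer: 23867/156 ≈ 152.99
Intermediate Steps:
I(1*(-23), R(-8, 7)) - J(-176) = 1*(-23) - (-1 + (-176)² + 20*(-176))/(20 - 176) = -23 - (-1 + 30976 - 3520)/(-156) = -23 - (-1)*27455/156 = -23 - 1*(-27455/156) = -23 + 27455/156 = 23867/156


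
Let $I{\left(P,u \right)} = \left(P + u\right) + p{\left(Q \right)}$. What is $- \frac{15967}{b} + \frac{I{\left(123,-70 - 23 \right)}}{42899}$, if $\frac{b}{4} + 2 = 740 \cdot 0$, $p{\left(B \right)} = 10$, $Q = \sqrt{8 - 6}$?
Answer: $\frac{684968653}{343192} \approx 1995.9$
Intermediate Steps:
$Q = \sqrt{2} \approx 1.4142$
$b = -8$ ($b = -8 + 4 \cdot 740 \cdot 0 = -8 + 4 \cdot 0 = -8 + 0 = -8$)
$I{\left(P,u \right)} = 10 + P + u$ ($I{\left(P,u \right)} = \left(P + u\right) + 10 = 10 + P + u$)
$- \frac{15967}{b} + \frac{I{\left(123,-70 - 23 \right)}}{42899} = - \frac{15967}{-8} + \frac{10 + 123 - 93}{42899} = \left(-15967\right) \left(- \frac{1}{8}\right) + \left(10 + 123 - 93\right) \frac{1}{42899} = \frac{15967}{8} + 40 \cdot \frac{1}{42899} = \frac{15967}{8} + \frac{40}{42899} = \frac{684968653}{343192}$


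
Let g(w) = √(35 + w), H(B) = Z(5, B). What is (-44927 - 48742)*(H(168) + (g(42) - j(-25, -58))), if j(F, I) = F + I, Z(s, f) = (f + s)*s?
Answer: -88798212 - 93669*√77 ≈ -8.9620e+7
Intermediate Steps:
Z(s, f) = s*(f + s)
H(B) = 25 + 5*B (H(B) = 5*(B + 5) = 5*(5 + B) = 25 + 5*B)
(-44927 - 48742)*(H(168) + (g(42) - j(-25, -58))) = (-44927 - 48742)*((25 + 5*168) + (√(35 + 42) - (-25 - 58))) = -93669*((25 + 840) + (√77 - 1*(-83))) = -93669*(865 + (√77 + 83)) = -93669*(865 + (83 + √77)) = -93669*(948 + √77) = -88798212 - 93669*√77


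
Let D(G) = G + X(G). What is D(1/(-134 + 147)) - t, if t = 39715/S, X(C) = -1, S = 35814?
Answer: -20129/9906 ≈ -2.0320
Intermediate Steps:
D(G) = -1 + G (D(G) = G - 1 = -1 + G)
t = 845/762 (t = 39715/35814 = 39715*(1/35814) = 845/762 ≈ 1.1089)
D(1/(-134 + 147)) - t = (-1 + 1/(-134 + 147)) - 1*845/762 = (-1 + 1/13) - 845/762 = -12/13 - 845/762 = -20129/9906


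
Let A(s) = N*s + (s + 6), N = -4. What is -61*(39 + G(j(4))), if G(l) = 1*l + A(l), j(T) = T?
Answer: -2257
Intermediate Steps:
A(s) = 6 - 3*s (A(s) = -4*s + (s + 6) = -4*s + (6 + s) = 6 - 3*s)
G(l) = 6 - 2*l (G(l) = 1*l + (6 - 3*l) = l + (6 - 3*l) = 6 - 2*l)
-61*(39 + G(j(4))) = -61*(39 + (6 - 2*4)) = -61*(39 + (6 - 8)) = -61*(39 - 2) = -61*37 = -2257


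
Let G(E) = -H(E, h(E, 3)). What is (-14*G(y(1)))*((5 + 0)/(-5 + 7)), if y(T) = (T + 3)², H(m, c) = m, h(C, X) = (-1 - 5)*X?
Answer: 560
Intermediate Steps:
h(C, X) = -6*X
y(T) = (3 + T)²
G(E) = -E
(-14*G(y(1)))*((5 + 0)/(-5 + 7)) = (-(-14)*(3 + 1)²)*((5 + 0)/(-5 + 7)) = (-(-14)*4²)*(5/2) = (-(-14)*16)*(5*(½)) = -14*(-16)*(5/2) = 224*(5/2) = 560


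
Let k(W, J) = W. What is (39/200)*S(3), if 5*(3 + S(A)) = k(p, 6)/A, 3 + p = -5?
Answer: -689/1000 ≈ -0.68900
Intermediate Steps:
p = -8 (p = -3 - 5 = -8)
S(A) = -3 - 8/(5*A) (S(A) = -3 + (-8/A)/5 = -3 - 8/(5*A))
(39/200)*S(3) = (39/200)*(-3 - 8/5/3) = (39*(1/200))*(-3 - 8/5*1/3) = 39*(-3 - 8/15)/200 = (39/200)*(-53/15) = -689/1000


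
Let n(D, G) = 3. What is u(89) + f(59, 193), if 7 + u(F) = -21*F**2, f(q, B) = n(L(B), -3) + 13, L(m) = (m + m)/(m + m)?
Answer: -166332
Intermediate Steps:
L(m) = 1 (L(m) = (2*m)/((2*m)) = (2*m)*(1/(2*m)) = 1)
f(q, B) = 16 (f(q, B) = 3 + 13 = 16)
u(F) = -7 - 21*F**2
u(89) + f(59, 193) = (-7 - 21*89**2) + 16 = (-7 - 21*7921) + 16 = (-7 - 166341) + 16 = -166348 + 16 = -166332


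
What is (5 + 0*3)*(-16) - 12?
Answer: -92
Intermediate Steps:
(5 + 0*3)*(-16) - 12 = (5 + 0)*(-16) - 12 = 5*(-16) - 12 = -80 - 12 = -92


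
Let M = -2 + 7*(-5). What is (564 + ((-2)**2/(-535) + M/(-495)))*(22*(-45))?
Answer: -59751646/107 ≈ -5.5843e+5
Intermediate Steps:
M = -37 (M = -2 - 35 = -37)
(564 + ((-2)**2/(-535) + M/(-495)))*(22*(-45)) = (564 + ((-2)**2/(-535) - 37/(-495)))*(22*(-45)) = (564 + (4*(-1/535) - 37*(-1/495)))*(-990) = (564 + (-4/535 + 37/495))*(-990) = (564 + 3563/52965)*(-990) = (29875823/52965)*(-990) = -59751646/107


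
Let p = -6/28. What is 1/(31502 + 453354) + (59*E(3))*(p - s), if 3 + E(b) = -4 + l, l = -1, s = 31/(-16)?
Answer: -2760527629/3393992 ≈ -813.36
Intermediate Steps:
s = -31/16 (s = 31*(-1/16) = -31/16 ≈ -1.9375)
E(b) = -8 (E(b) = -3 + (-4 - 1) = -3 - 5 = -8)
p = -3/14 (p = -6*1/28 = -3/14 ≈ -0.21429)
1/(31502 + 453354) + (59*E(3))*(p - s) = 1/(31502 + 453354) + (59*(-8))*(-3/14 - 1*(-31/16)) = 1/484856 - 472*(-3/14 + 31/16) = 1/484856 - 472*193/112 = 1/484856 - 11387/14 = -2760527629/3393992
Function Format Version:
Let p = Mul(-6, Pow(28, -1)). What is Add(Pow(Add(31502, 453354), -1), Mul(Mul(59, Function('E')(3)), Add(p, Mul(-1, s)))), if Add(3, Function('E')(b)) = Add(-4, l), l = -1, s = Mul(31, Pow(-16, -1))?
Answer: Rational(-2760527629, 3393992) ≈ -813.36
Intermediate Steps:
s = Rational(-31, 16) (s = Mul(31, Rational(-1, 16)) = Rational(-31, 16) ≈ -1.9375)
Function('E')(b) = -8 (Function('E')(b) = Add(-3, Add(-4, -1)) = Add(-3, -5) = -8)
p = Rational(-3, 14) (p = Mul(-6, Rational(1, 28)) = Rational(-3, 14) ≈ -0.21429)
Add(Pow(Add(31502, 453354), -1), Mul(Mul(59, Function('E')(3)), Add(p, Mul(-1, s)))) = Add(Pow(Add(31502, 453354), -1), Mul(Mul(59, -8), Add(Rational(-3, 14), Mul(-1, Rational(-31, 16))))) = Add(Pow(484856, -1), Mul(-472, Add(Rational(-3, 14), Rational(31, 16)))) = Add(Rational(1, 484856), Mul(-472, Rational(193, 112))) = Add(Rational(1, 484856), Rational(-11387, 14)) = Rational(-2760527629, 3393992)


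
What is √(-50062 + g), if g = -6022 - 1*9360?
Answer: 2*I*√16361 ≈ 255.82*I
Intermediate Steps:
g = -15382 (g = -6022 - 9360 = -15382)
√(-50062 + g) = √(-50062 - 15382) = √(-65444) = 2*I*√16361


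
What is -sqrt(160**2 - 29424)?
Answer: -4*I*sqrt(239) ≈ -61.839*I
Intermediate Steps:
-sqrt(160**2 - 29424) = -sqrt(25600 - 29424) = -sqrt(-3824) = -4*I*sqrt(239)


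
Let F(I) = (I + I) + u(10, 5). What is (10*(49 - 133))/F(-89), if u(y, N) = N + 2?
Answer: 280/57 ≈ 4.9123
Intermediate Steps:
u(y, N) = 2 + N
F(I) = 7 + 2*I (F(I) = (I + I) + (2 + 5) = 2*I + 7 = 7 + 2*I)
(10*(49 - 133))/F(-89) = (10*(49 - 133))/(7 + 2*(-89)) = (10*(-84))/(7 - 178) = -840/(-171) = -840*(-1/171) = 280/57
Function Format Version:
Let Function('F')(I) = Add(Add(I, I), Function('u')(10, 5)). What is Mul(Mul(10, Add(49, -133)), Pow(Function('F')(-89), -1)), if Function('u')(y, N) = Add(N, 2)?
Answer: Rational(280, 57) ≈ 4.9123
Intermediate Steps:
Function('u')(y, N) = Add(2, N)
Function('F')(I) = Add(7, Mul(2, I)) (Function('F')(I) = Add(Add(I, I), Add(2, 5)) = Add(Mul(2, I), 7) = Add(7, Mul(2, I)))
Mul(Mul(10, Add(49, -133)), Pow(Function('F')(-89), -1)) = Mul(Mul(10, Add(49, -133)), Pow(Add(7, Mul(2, -89)), -1)) = Mul(Mul(10, -84), Pow(Add(7, -178), -1)) = Mul(-840, Pow(-171, -1)) = Mul(-840, Rational(-1, 171)) = Rational(280, 57)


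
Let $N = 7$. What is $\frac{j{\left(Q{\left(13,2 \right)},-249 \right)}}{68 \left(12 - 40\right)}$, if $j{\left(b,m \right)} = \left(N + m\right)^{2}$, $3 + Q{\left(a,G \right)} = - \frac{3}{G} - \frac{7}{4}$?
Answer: $- \frac{14641}{476} \approx -30.758$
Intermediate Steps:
$Q{\left(a,G \right)} = - \frac{19}{4} - \frac{3}{G}$ ($Q{\left(a,G \right)} = -3 - \left(\frac{7}{4} + \frac{3}{G}\right) = - \frac{19}{4} - \frac{3}{G}$)
$j{\left(b,m \right)} = \left(7 + m\right)^{2}$
$\frac{j{\left(Q{\left(13,2 \right)},-249 \right)}}{68 \left(12 - 40\right)} = \frac{\left(7 - 249\right)^{2}}{68 \left(12 - 40\right)} = \frac{\left(-242\right)^{2}}{68 \left(-28\right)} = \frac{58564}{-1904} = 58564 \left(- \frac{1}{1904}\right) = - \frac{14641}{476}$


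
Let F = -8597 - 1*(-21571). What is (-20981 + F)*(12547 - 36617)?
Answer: 192728490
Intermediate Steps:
F = 12974 (F = -8597 + 21571 = 12974)
(-20981 + F)*(12547 - 36617) = (-20981 + 12974)*(12547 - 36617) = -8007*(-24070) = 192728490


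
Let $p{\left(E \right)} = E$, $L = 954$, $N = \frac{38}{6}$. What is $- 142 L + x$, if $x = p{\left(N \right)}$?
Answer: $- \frac{406385}{3} \approx -1.3546 \cdot 10^{5}$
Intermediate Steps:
$N = \frac{19}{3}$ ($N = 38 \cdot \frac{1}{6} = \frac{19}{3} \approx 6.3333$)
$x = \frac{19}{3} \approx 6.3333$
$- 142 L + x = \left(-142\right) 954 + \frac{19}{3} = -135468 + \frac{19}{3} = - \frac{406385}{3}$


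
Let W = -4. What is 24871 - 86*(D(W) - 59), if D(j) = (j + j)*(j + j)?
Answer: 24441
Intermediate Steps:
D(j) = 4*j² (D(j) = (2*j)*(2*j) = 4*j²)
24871 - 86*(D(W) - 59) = 24871 - 86*(4*(-4)² - 59) = 24871 - 86*(4*16 - 59) = 24871 - 86*(64 - 59) = 24871 - 86*5 = 24871 - 1*430 = 24871 - 430 = 24441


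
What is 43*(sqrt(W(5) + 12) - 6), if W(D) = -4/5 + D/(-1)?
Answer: -258 + 43*sqrt(155)/5 ≈ -150.93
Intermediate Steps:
W(D) = -4/5 - D (W(D) = -4*1/5 + D*(-1) = -4/5 - D)
43*(sqrt(W(5) + 12) - 6) = 43*(sqrt((-4/5 - 1*5) + 12) - 6) = 43*(sqrt((-4/5 - 5) + 12) - 6) = 43*(sqrt(-29/5 + 12) - 6) = 43*(sqrt(31/5) - 6) = 43*(sqrt(155)/5 - 6) = 43*(-6 + sqrt(155)/5) = -258 + 43*sqrt(155)/5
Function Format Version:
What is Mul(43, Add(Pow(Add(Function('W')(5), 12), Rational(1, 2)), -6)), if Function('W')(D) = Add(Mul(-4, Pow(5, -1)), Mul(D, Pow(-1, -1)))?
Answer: Add(-258, Mul(Rational(43, 5), Pow(155, Rational(1, 2)))) ≈ -150.93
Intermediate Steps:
Function('W')(D) = Add(Rational(-4, 5), Mul(-1, D)) (Function('W')(D) = Add(Mul(-4, Rational(1, 5)), Mul(D, -1)) = Add(Rational(-4, 5), Mul(-1, D)))
Mul(43, Add(Pow(Add(Function('W')(5), 12), Rational(1, 2)), -6)) = Mul(43, Add(Pow(Add(Add(Rational(-4, 5), Mul(-1, 5)), 12), Rational(1, 2)), -6)) = Mul(43, Add(Pow(Add(Add(Rational(-4, 5), -5), 12), Rational(1, 2)), -6)) = Mul(43, Add(Pow(Add(Rational(-29, 5), 12), Rational(1, 2)), -6)) = Mul(43, Add(Pow(Rational(31, 5), Rational(1, 2)), -6)) = Mul(43, Add(Mul(Rational(1, 5), Pow(155, Rational(1, 2))), -6)) = Mul(43, Add(-6, Mul(Rational(1, 5), Pow(155, Rational(1, 2))))) = Add(-258, Mul(Rational(43, 5), Pow(155, Rational(1, 2))))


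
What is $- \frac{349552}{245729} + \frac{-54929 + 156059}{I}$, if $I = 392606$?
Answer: $- \frac{56192819371}{48237339887} \approx -1.1649$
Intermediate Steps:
$- \frac{349552}{245729} + \frac{-54929 + 156059}{I} = - \frac{349552}{245729} + \frac{-54929 + 156059}{392606} = \left(-349552\right) \frac{1}{245729} + 101130 \cdot \frac{1}{392606} = - \frac{349552}{245729} + \frac{50565}{196303} = - \frac{56192819371}{48237339887}$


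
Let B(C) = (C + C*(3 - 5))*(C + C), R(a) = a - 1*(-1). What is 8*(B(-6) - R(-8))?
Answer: -520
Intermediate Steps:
R(a) = 1 + a (R(a) = a + 1 = 1 + a)
B(C) = -2*C² (B(C) = (C + C*(-2))*(2*C) = (C - 2*C)*(2*C) = (-C)*(2*C) = -2*C²)
8*(B(-6) - R(-8)) = 8*(-2*(-6)² - (1 - 8)) = 8*(-2*36 - 1*(-7)) = 8*(-72 + 7) = 8*(-65) = -520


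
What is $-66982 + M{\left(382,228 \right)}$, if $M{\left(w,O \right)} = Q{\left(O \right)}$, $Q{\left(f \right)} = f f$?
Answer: $-14998$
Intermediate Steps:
$Q{\left(f \right)} = f^{2}$
$M{\left(w,O \right)} = O^{2}$
$-66982 + M{\left(382,228 \right)} = -66982 + 228^{2} = -66982 + 51984 = -14998$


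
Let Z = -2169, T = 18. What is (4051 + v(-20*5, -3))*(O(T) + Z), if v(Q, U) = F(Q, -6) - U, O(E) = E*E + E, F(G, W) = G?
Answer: -7223958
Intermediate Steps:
O(E) = E + E² (O(E) = E² + E = E + E²)
v(Q, U) = Q - U
(4051 + v(-20*5, -3))*(O(T) + Z) = (4051 + (-20*5 - 1*(-3)))*(18*(1 + 18) - 2169) = (4051 + (-100 + 3))*(18*19 - 2169) = (4051 - 97)*(342 - 2169) = 3954*(-1827) = -7223958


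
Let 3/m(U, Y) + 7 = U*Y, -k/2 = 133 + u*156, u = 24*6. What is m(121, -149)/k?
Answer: 1/271706328 ≈ 3.6804e-9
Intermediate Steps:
u = 144
k = -45194 (k = -2*(133 + 144*156) = -2*(133 + 22464) = -2*22597 = -45194)
m(U, Y) = 3/(-7 + U*Y)
m(121, -149)/k = (3/(-7 + 121*(-149)))/(-45194) = (3/(-7 - 18029))*(-1/45194) = (3/(-18036))*(-1/45194) = (3*(-1/18036))*(-1/45194) = -1/6012*(-1/45194) = 1/271706328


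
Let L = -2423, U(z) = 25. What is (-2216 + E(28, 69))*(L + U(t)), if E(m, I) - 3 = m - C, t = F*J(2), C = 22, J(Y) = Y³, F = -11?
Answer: 5292386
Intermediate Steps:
t = -88 (t = -11*2³ = -11*8 = -88)
E(m, I) = -19 + m (E(m, I) = 3 + (m - 1*22) = 3 + (m - 22) = 3 + (-22 + m) = -19 + m)
(-2216 + E(28, 69))*(L + U(t)) = (-2216 + (-19 + 28))*(-2423 + 25) = (-2216 + 9)*(-2398) = -2207*(-2398) = 5292386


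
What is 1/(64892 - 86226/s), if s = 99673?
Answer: 14239/923984870 ≈ 1.5410e-5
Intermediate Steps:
1/(64892 - 86226/s) = 1/(64892 - 86226/99673) = 1/(64892 - 86226*1/99673) = 1/(64892 - 12318/14239) = 1/(923984870/14239) = 14239/923984870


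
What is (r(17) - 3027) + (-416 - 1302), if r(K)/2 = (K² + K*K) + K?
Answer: -3555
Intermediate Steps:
r(K) = 2*K + 4*K² (r(K) = 2*((K² + K*K) + K) = 2*((K² + K²) + K) = 2*(2*K² + K) = 2*(K + 2*K²) = 2*K + 4*K²)
(r(17) - 3027) + (-416 - 1302) = (2*17*(1 + 2*17) - 3027) + (-416 - 1302) = (2*17*(1 + 34) - 3027) - 1718 = (2*17*35 - 3027) - 1718 = (1190 - 3027) - 1718 = -1837 - 1718 = -3555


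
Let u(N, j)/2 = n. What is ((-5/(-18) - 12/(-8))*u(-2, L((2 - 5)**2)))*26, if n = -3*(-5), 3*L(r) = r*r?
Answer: 4160/3 ≈ 1386.7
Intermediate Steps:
L(r) = r**2/3 (L(r) = (r*r)/3 = r**2/3)
n = 15
u(N, j) = 30 (u(N, j) = 2*15 = 30)
((-5/(-18) - 12/(-8))*u(-2, L((2 - 5)**2)))*26 = ((-5/(-18) - 12/(-8))*30)*26 = ((-5*(-1/18) - 12*(-1/8))*30)*26 = ((5/18 + 3/2)*30)*26 = ((16/9)*30)*26 = (160/3)*26 = 4160/3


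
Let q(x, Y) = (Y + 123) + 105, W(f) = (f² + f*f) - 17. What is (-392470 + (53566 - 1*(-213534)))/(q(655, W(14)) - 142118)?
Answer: 25074/28303 ≈ 0.88591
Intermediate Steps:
W(f) = -17 + 2*f² (W(f) = (f² + f²) - 17 = 2*f² - 17 = -17 + 2*f²)
q(x, Y) = 228 + Y (q(x, Y) = (123 + Y) + 105 = 228 + Y)
(-392470 + (53566 - 1*(-213534)))/(q(655, W(14)) - 142118) = (-392470 + (53566 - 1*(-213534)))/((228 + (-17 + 2*14²)) - 142118) = (-392470 + (53566 + 213534))/((228 + (-17 + 2*196)) - 142118) = (-392470 + 267100)/((228 + (-17 + 392)) - 142118) = -125370/((228 + 375) - 142118) = -125370/(603 - 142118) = -125370/(-141515) = -125370*(-1/141515) = 25074/28303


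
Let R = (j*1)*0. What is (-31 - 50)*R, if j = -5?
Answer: 0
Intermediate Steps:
R = 0 (R = -5*1*0 = -5*0 = 0)
(-31 - 50)*R = (-31 - 50)*0 = -81*0 = 0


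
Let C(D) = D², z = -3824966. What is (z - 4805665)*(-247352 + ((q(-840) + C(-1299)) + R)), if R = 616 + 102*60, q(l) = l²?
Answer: -18576440704935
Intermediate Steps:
R = 6736 (R = 616 + 6120 = 6736)
(z - 4805665)*(-247352 + ((q(-840) + C(-1299)) + R)) = (-3824966 - 4805665)*(-247352 + (((-840)² + (-1299)²) + 6736)) = -8630631*(-247352 + ((705600 + 1687401) + 6736)) = -8630631*(-247352 + (2393001 + 6736)) = -8630631*(-247352 + 2399737) = -8630631*2152385 = -18576440704935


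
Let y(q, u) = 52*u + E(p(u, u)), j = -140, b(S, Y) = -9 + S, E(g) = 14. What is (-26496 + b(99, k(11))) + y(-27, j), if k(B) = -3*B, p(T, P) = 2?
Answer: -33672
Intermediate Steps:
y(q, u) = 14 + 52*u (y(q, u) = 52*u + 14 = 14 + 52*u)
(-26496 + b(99, k(11))) + y(-27, j) = (-26496 + (-9 + 99)) + (14 + 52*(-140)) = (-26496 + 90) + (14 - 7280) = -26406 - 7266 = -33672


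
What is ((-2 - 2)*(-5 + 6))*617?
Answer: -2468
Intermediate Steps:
((-2 - 2)*(-5 + 6))*617 = -4*1*617 = -4*617 = -2468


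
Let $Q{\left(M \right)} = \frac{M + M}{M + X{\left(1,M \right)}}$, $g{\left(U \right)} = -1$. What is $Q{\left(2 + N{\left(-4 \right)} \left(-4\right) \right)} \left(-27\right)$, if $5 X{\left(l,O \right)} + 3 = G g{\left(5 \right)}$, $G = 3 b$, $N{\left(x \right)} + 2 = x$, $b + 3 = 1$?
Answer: $- \frac{7020}{133} \approx -52.782$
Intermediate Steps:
$b = -2$ ($b = -3 + 1 = -2$)
$N{\left(x \right)} = -2 + x$
$G = -6$ ($G = 3 \left(-2\right) = -6$)
$X{\left(l,O \right)} = \frac{3}{5}$ ($X{\left(l,O \right)} = - \frac{3}{5} + \frac{\left(-6\right) \left(-1\right)}{5} = - \frac{3}{5} + \frac{1}{5} \cdot 6 = - \frac{3}{5} + \frac{6}{5} = \frac{3}{5}$)
$Q{\left(M \right)} = \frac{2 M}{\frac{3}{5} + M}$ ($Q{\left(M \right)} = \frac{M + M}{M + \frac{3}{5}} = \frac{2 M}{\frac{3}{5} + M}$)
$Q{\left(2 + N{\left(-4 \right)} \left(-4\right) \right)} \left(-27\right) = \frac{10 \left(2 + \left(-2 - 4\right) \left(-4\right)\right)}{3 + 5 \left(2 + \left(-2 - 4\right) \left(-4\right)\right)} \left(-27\right) = \frac{10 \left(2 - -24\right)}{3 + 5 \left(2 - -24\right)} \left(-27\right) = \frac{10 \left(2 + 24\right)}{3 + 5 \left(2 + 24\right)} \left(-27\right) = 10 \cdot 26 \frac{1}{3 + 5 \cdot 26} \left(-27\right) = 10 \cdot 26 \frac{1}{3 + 130} \left(-27\right) = 10 \cdot 26 \cdot \frac{1}{133} \left(-27\right) = \frac{260}{133} \left(-27\right) = - \frac{7020}{133}$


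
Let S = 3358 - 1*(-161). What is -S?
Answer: -3519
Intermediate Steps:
S = 3519 (S = 3358 + 161 = 3519)
-S = -1*3519 = -3519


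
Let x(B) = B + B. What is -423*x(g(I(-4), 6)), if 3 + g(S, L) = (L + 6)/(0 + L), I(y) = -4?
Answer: 846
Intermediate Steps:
g(S, L) = -3 + (6 + L)/L (g(S, L) = -3 + (L + 6)/(0 + L) = -3 + (6 + L)/L)
x(B) = 2*B
-423*x(g(I(-4), 6)) = -846*(-2 + 6/6) = -846*(-2 + 6*(1/6)) = -846*(-2 + 1) = -846*(-1) = -423*(-2) = 846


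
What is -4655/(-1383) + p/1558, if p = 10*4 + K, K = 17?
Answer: 385859/113406 ≈ 3.4025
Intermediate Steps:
p = 57 (p = 10*4 + 17 = 40 + 17 = 57)
-4655/(-1383) + p/1558 = -4655/(-1383) + 57/1558 = -4655*(-1/1383) + 57*(1/1558) = 4655/1383 + 3/82 = 385859/113406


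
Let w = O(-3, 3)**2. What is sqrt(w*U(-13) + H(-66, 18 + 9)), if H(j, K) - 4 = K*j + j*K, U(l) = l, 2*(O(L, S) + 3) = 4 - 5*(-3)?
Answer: I*sqrt(16437)/2 ≈ 64.103*I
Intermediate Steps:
O(L, S) = 13/2 (O(L, S) = -3 + (4 - 5*(-3))/2 = -3 + (4 + 15)/2 = -3 + (1/2)*19 = -3 + 19/2 = 13/2)
H(j, K) = 4 + 2*K*j (H(j, K) = 4 + (K*j + j*K) = 4 + (K*j + K*j) = 4 + 2*K*j)
w = 169/4 (w = (13/2)**2 = 169/4 ≈ 42.250)
sqrt(w*U(-13) + H(-66, 18 + 9)) = sqrt((169/4)*(-13) + (4 + 2*(18 + 9)*(-66))) = sqrt(-2197/4 + (4 + 2*27*(-66))) = sqrt(-2197/4 + (4 - 3564)) = sqrt(-2197/4 - 3560) = sqrt(-16437/4) = I*sqrt(16437)/2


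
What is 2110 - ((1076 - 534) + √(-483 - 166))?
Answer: 1568 - I*√649 ≈ 1568.0 - 25.475*I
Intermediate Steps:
2110 - ((1076 - 534) + √(-483 - 166)) = 2110 - (542 + √(-649)) = 2110 - (542 + I*√649) = 2110 + (-542 - I*√649) = 1568 - I*√649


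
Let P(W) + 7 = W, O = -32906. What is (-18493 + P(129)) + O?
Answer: -51277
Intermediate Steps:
P(W) = -7 + W
(-18493 + P(129)) + O = (-18493 + (-7 + 129)) - 32906 = (-18493 + 122) - 32906 = -18371 - 32906 = -51277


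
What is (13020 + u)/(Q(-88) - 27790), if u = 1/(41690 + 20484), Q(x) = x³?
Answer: -809505481/44097655588 ≈ -0.018357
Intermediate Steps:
u = 1/62174 ≈ 1.6084e-5
(13020 + u)/(Q(-88) - 27790) = (13020 + 1/62174)/((-88)³ - 27790) = 809505481/(62174*(-681472 - 27790)) = (809505481/62174)/(-709262) = (809505481/62174)*(-1/709262) = -809505481/44097655588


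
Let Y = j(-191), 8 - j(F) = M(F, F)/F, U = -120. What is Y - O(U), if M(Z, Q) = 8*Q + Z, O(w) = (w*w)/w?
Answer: 119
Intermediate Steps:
O(w) = w (O(w) = w**2/w = w)
M(Z, Q) = Z + 8*Q
j(F) = -1 (j(F) = 8 - (F + 8*F)/F = 8 - 9*F/F = 8 - 1*9 = 8 - 9 = -1)
Y = -1
Y - O(U) = -1 - 1*(-120) = -1 + 120 = 119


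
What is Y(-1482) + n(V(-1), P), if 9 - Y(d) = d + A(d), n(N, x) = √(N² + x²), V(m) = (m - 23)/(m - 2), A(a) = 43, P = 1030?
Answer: 1448 + 2*√265241 ≈ 2478.0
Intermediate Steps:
V(m) = (-23 + m)/(-2 + m)
Y(d) = -34 - d (Y(d) = 9 - (d + 43) = 9 - (43 + d) = 9 + (-43 - d) = -34 - d)
Y(-1482) + n(V(-1), P) = (-34 - 1*(-1482)) + √(((-23 - 1)/(-2 - 1))² + 1030²) = (-34 + 1482) + √((-24/(-3))² + 1060900) = 1448 + √((-⅓*(-24))² + 1060900) = 1448 + √(8² + 1060900) = 1448 + √(64 + 1060900) = 1448 + √1060964 = 1448 + 2*√265241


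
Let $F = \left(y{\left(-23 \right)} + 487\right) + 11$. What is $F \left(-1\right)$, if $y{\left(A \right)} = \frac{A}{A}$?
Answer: $-499$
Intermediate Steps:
$y{\left(A \right)} = 1$
$F = 499$ ($F = \left(1 + 487\right) + 11 = 488 + 11 = 499$)
$F \left(-1\right) = 499 \left(-1\right) = -499$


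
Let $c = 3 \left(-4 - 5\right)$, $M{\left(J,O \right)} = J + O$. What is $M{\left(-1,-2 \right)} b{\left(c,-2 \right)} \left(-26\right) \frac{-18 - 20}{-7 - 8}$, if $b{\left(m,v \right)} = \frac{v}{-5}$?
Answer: $\frac{1976}{25} \approx 79.04$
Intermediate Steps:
$c = -27$ ($c = 3 \left(-9\right) = -27$)
$b{\left(m,v \right)} = - \frac{v}{5}$ ($b{\left(m,v \right)} = v \left(- \frac{1}{5}\right) = - \frac{v}{5}$)
$M{\left(-1,-2 \right)} b{\left(c,-2 \right)} \left(-26\right) \frac{-18 - 20}{-7 - 8} = \left(-1 - 2\right) \left(\left(- \frac{1}{5}\right) \left(-2\right)\right) \left(-26\right) \frac{-18 - 20}{-7 - 8} = \left(-3\right) \frac{2}{5} \left(-26\right) \left(- \frac{38}{-15}\right) = \left(- \frac{6}{5}\right) \left(-26\right) \left(\left(-38\right) \left(- \frac{1}{15}\right)\right) = \frac{156}{5} \cdot \frac{38}{15} = \frac{1976}{25}$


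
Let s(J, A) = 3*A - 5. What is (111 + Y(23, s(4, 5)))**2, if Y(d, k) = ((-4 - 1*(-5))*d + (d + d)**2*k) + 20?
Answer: 454286596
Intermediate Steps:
s(J, A) = -5 + 3*A
Y(d, k) = 20 + d + 4*k*d**2 (Y(d, k) = ((-4 + 5)*d + (2*d)**2*k) + 20 = (1*d + (4*d**2)*k) + 20 = (d + 4*k*d**2) + 20 = 20 + d + 4*k*d**2)
(111 + Y(23, s(4, 5)))**2 = (111 + (20 + 23 + 4*(-5 + 3*5)*23**2))**2 = (111 + (20 + 23 + 4*(-5 + 15)*529))**2 = (111 + (20 + 23 + 4*10*529))**2 = (111 + (20 + 23 + 21160))**2 = (111 + 21203)**2 = 21314**2 = 454286596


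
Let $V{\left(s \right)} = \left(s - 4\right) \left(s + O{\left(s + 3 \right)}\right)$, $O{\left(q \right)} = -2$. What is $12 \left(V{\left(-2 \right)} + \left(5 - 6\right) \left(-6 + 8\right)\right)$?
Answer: $264$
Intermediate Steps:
$V{\left(s \right)} = \left(-4 + s\right) \left(-2 + s\right)$ ($V{\left(s \right)} = \left(s - 4\right) \left(s - 2\right) = \left(-4 + s\right) \left(-2 + s\right)$)
$12 \left(V{\left(-2 \right)} + \left(5 - 6\right) \left(-6 + 8\right)\right) = 12 \left(\left(8 + \left(-2\right)^{2} - -12\right) + \left(5 - 6\right) \left(-6 + 8\right)\right) = 12 \left(\left(8 + 4 + 12\right) - 2\right) = 12 \left(24 - 2\right) = 12 \cdot 22 = 264$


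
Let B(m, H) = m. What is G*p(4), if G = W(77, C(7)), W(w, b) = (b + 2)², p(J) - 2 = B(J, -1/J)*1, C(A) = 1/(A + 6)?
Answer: 4374/169 ≈ 25.882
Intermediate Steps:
C(A) = 1/(6 + A)
p(J) = 2 + J (p(J) = 2 + J*1 = 2 + J)
W(w, b) = (2 + b)²
G = 729/169 (G = (2 + 1/(6 + 7))² = (2 + 1/13)² = (27/13)² = 729/169 ≈ 4.3136)
G*p(4) = 729*(2 + 4)/169 = (729/169)*6 = 4374/169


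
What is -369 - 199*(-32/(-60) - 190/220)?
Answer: -100079/330 ≈ -303.27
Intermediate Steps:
-369 - 199*(-32/(-60) - 190/220) = -369 - 199*(-32*(-1/60) - 190*1/220) = -369 - 199*(8/15 - 19/22) = -369 - 199*(-109/330) = -369 + 21691/330 = -100079/330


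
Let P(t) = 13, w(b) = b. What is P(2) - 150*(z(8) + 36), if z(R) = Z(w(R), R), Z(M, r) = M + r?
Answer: -7787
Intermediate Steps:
z(R) = 2*R (z(R) = R + R = 2*R)
P(2) - 150*(z(8) + 36) = 13 - 150*(2*8 + 36) = 13 - 150*(16 + 36) = 13 - 150*52 = 13 - 7800 = -7787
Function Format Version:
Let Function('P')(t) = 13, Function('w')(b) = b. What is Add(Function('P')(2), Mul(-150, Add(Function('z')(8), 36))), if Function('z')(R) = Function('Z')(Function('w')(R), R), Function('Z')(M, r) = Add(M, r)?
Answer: -7787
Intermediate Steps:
Function('z')(R) = Mul(2, R) (Function('z')(R) = Add(R, R) = Mul(2, R))
Add(Function('P')(2), Mul(-150, Add(Function('z')(8), 36))) = Add(13, Mul(-150, Add(Mul(2, 8), 36))) = Add(13, Mul(-150, Add(16, 36))) = Add(13, Mul(-150, 52)) = Add(13, -7800) = -7787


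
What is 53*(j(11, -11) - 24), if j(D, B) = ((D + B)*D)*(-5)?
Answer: -1272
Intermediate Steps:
j(D, B) = -5*D*(B + D) (j(D, B) = ((B + D)*D)*(-5) = (D*(B + D))*(-5) = -5*D*(B + D))
53*(j(11, -11) - 24) = 53*(-5*11*(-11 + 11) - 24) = 53*(-5*11*0 - 24) = 53*(0 - 24) = 53*(-24) = -1272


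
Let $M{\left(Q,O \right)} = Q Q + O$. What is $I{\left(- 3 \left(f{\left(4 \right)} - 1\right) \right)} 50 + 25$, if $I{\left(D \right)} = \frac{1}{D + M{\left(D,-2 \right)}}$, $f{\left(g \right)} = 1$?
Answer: $0$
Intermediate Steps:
$M{\left(Q,O \right)} = O + Q^{2}$ ($M{\left(Q,O \right)} = Q^{2} + O = O + Q^{2}$)
$I{\left(D \right)} = \frac{1}{-2 + D + D^{2}}$ ($I{\left(D \right)} = \frac{1}{D + \left(-2 + D^{2}\right)} = \frac{1}{-2 + D + D^{2}}$)
$I{\left(- 3 \left(f{\left(4 \right)} - 1\right) \right)} 50 + 25 = \frac{1}{-2 - 3 \left(1 - 1\right) + \left(- 3 \left(1 - 1\right)\right)^{2}} \cdot 50 + 25 = \frac{1}{-2 - 0 + \left(\left(-3\right) 0\right)^{2}} \cdot 50 + 25 = \frac{1}{-2 + 0 + 0^{2}} \cdot 50 + 25 = \frac{1}{-2 + 0 + 0} \cdot 50 + 25 = \frac{1}{-2} \cdot 50 + 25 = \left(- \frac{1}{2}\right) 50 + 25 = -25 + 25 = 0$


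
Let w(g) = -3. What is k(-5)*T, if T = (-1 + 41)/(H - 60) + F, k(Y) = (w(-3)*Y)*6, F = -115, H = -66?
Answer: -72650/7 ≈ -10379.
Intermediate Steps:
k(Y) = -18*Y (k(Y) = -3*Y*6 = -18*Y)
T = -7265/63 (T = (-1 + 41)/(-66 - 60) - 115 = 40/(-126) - 115 = 40*(-1/126) - 115 = -20/63 - 115 = -7265/63 ≈ -115.32)
k(-5)*T = -18*(-5)*(-7265/63) = 90*(-7265/63) = -72650/7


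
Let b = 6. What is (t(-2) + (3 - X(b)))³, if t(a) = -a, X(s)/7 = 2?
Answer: -729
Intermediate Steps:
X(s) = 14 (X(s) = 7*2 = 14)
(t(-2) + (3 - X(b)))³ = (-1*(-2) + (3 - 1*14))³ = (2 + (3 - 14))³ = (2 - 11)³ = (-9)³ = -729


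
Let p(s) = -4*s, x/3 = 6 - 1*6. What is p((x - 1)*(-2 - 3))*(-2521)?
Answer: 50420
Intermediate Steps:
x = 0 (x = 3*(6 - 1*6) = 3*(6 - 6) = 3*0 = 0)
p((x - 1)*(-2 - 3))*(-2521) = -4*(0 - 1)*(-2 - 3)*(-2521) = -(-4)*(-5)*(-2521) = -4*5*(-2521) = -20*(-2521) = 50420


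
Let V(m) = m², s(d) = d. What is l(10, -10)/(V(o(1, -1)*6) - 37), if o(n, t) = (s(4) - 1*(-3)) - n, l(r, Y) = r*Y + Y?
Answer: -110/1259 ≈ -0.087371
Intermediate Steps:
l(r, Y) = Y + Y*r (l(r, Y) = Y*r + Y = Y + Y*r)
o(n, t) = 7 - n (o(n, t) = (4 - 1*(-3)) - n = (4 + 3) - n = 7 - n)
l(10, -10)/(V(o(1, -1)*6) - 37) = (-10*(1 + 10))/(((7 - 1*1)*6)² - 37) = (-10*11)/(((7 - 1)*6)² - 37) = -110/((6*6)² - 37) = -110/(36² - 37) = -110/(1296 - 37) = -110/1259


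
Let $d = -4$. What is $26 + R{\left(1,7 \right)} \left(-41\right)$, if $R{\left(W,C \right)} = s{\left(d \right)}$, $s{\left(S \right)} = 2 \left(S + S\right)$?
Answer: $682$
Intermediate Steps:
$s{\left(S \right)} = 4 S$ ($s{\left(S \right)} = 2 \cdot 2 S = 4 S$)
$R{\left(W,C \right)} = -16$ ($R{\left(W,C \right)} = 4 \left(-4\right) = -16$)
$26 + R{\left(1,7 \right)} \left(-41\right) = 26 - -656 = 26 + 656 = 682$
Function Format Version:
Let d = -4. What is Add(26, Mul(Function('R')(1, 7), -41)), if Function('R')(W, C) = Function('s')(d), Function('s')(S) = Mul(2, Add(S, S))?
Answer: 682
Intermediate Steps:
Function('s')(S) = Mul(4, S) (Function('s')(S) = Mul(2, Mul(2, S)) = Mul(4, S))
Function('R')(W, C) = -16 (Function('R')(W, C) = Mul(4, -4) = -16)
Add(26, Mul(Function('R')(1, 7), -41)) = Add(26, Mul(-16, -41)) = Add(26, 656) = 682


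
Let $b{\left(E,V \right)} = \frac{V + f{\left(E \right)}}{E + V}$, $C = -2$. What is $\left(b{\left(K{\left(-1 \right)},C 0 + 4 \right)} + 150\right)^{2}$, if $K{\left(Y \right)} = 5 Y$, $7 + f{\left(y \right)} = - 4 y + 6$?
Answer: $16129$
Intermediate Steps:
$f{\left(y \right)} = -1 - 4 y$ ($f{\left(y \right)} = -7 - \left(-6 + 4 y\right) = -1 - 4 y$)
$b{\left(E,V \right)} = \frac{-1 + V - 4 E}{E + V}$ ($b{\left(E,V \right)} = \frac{V - \left(1 + 4 E\right)}{E + V} = \frac{-1 + V - 4 E}{E + V}$)
$\left(b{\left(K{\left(-1 \right)},C 0 + 4 \right)} + 150\right)^{2} = \left(\frac{-1 + \left(\left(-2\right) 0 + 4\right) - 4 \cdot 5 \left(-1\right)}{5 \left(-1\right) + \left(\left(-2\right) 0 + 4\right)} + 150\right)^{2} = \left(\frac{-1 + \left(0 + 4\right) - -20}{-5 + \left(0 + 4\right)} + 150\right)^{2} = \left(\frac{-1 + 4 + 20}{-5 + 4} + 150\right)^{2} = \left(\frac{1}{-1} \cdot 23 + 150\right)^{2} = \left(\left(-1\right) 23 + 150\right)^{2} = \left(-23 + 150\right)^{2} = 127^{2} = 16129$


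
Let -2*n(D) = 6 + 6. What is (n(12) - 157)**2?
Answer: 26569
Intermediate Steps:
n(D) = -6 (n(D) = -(6 + 6)/2 = -1/2*12 = -6)
(n(12) - 157)**2 = (-6 - 157)**2 = (-163)**2 = 26569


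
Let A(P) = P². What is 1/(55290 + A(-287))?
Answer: 1/137659 ≈ 7.2643e-6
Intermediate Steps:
1/(55290 + A(-287)) = 1/(55290 + (-287)²) = 1/(55290 + 82369) = 1/137659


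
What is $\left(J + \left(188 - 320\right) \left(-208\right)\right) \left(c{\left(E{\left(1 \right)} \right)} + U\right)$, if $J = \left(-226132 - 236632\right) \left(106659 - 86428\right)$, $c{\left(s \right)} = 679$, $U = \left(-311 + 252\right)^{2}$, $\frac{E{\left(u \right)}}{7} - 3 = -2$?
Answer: $-38946548276480$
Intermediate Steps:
$E{\left(u \right)} = 7$ ($E{\left(u \right)} = 21 + 7 \left(-2\right) = 21 - 14 = 7$)
$U = 3481$ ($U = \left(-59\right)^{2} = 3481$)
$J = -9362178484$ ($J = \left(-462764\right) 20231 = -9362178484$)
$\left(J + \left(188 - 320\right) \left(-208\right)\right) \left(c{\left(E{\left(1 \right)} \right)} + U\right) = \left(-9362178484 + \left(188 - 320\right) \left(-208\right)\right) \left(679 + 3481\right) = \left(-9362178484 - -27456\right) 4160 = \left(-9362178484 + 27456\right) 4160 = \left(-9362151028\right) 4160 = -38946548276480$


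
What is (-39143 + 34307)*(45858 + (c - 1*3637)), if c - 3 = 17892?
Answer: -290720976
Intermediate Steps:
c = 17895 (c = 3 + 17892 = 17895)
(-39143 + 34307)*(45858 + (c - 1*3637)) = (-39143 + 34307)*(45858 + (17895 - 1*3637)) = -4836*(45858 + (17895 - 3637)) = -4836*(45858 + 14258) = -4836*60116 = -290720976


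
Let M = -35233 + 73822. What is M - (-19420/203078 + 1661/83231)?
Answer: 326123707246532/8451192509 ≈ 38589.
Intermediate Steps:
M = 38589
M - (-19420/203078 + 1661/83231) = 38589 - (-19420/203078 + 1661/83231) = 38589 - (-19420*1/203078 + 1661*(1/83231)) = 38589 - (-9710/101539 + 1661/83231) = 38589 - 1*(-639516731/8451192509) = 38589 + 639516731/8451192509 = 326123707246532/8451192509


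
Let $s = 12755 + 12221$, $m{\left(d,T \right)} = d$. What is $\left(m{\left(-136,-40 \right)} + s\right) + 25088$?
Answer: $49928$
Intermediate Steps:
$s = 24976$
$\left(m{\left(-136,-40 \right)} + s\right) + 25088 = \left(-136 + 24976\right) + 25088 = 24840 + 25088 = 49928$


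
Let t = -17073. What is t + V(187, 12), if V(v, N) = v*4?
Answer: -16325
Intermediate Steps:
V(v, N) = 4*v
t + V(187, 12) = -17073 + 4*187 = -17073 + 748 = -16325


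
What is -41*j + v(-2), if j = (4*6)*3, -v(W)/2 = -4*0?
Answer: -2952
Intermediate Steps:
v(W) = 0 (v(W) = -(-8)*0 = -2*0 = 0)
j = 72 (j = 24*3 = 72)
-41*j + v(-2) = -41*72 + 0 = -2952 + 0 = -2952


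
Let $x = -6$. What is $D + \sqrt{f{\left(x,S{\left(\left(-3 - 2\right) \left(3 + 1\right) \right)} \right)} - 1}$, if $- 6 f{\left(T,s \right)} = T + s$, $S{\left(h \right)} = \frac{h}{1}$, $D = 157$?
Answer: $157 + \frac{\sqrt{30}}{3} \approx 158.83$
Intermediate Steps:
$S{\left(h \right)} = h$ ($S{\left(h \right)} = h 1 = h$)
$f{\left(T,s \right)} = - \frac{T}{6} - \frac{s}{6}$ ($f{\left(T,s \right)} = - \frac{T + s}{6} = - \frac{T}{6} - \frac{s}{6}$)
$D + \sqrt{f{\left(x,S{\left(\left(-3 - 2\right) \left(3 + 1\right) \right)} \right)} - 1} = 157 + \sqrt{\left(\left(- \frac{1}{6}\right) \left(-6\right) - \frac{\left(-3 - 2\right) \left(3 + 1\right)}{6}\right) - 1} = 157 + \sqrt{\left(1 - \frac{\left(-5\right) 4}{6}\right) - 1} = 157 + \sqrt{\left(1 - - \frac{10}{3}\right) - 1} = 157 + \sqrt{\left(1 + \frac{10}{3}\right) - 1} = 157 + \sqrt{\frac{13}{3} - 1} = 157 + \sqrt{\frac{10}{3}} = 157 + \frac{\sqrt{30}}{3}$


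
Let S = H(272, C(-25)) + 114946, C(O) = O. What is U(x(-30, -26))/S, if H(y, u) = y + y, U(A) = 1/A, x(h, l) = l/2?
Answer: -1/1501370 ≈ -6.6606e-7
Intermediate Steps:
x(h, l) = l/2 (x(h, l) = l*(½) = l/2)
H(y, u) = 2*y
S = 115490 (S = 2*272 + 114946 = 544 + 114946 = 115490)
U(x(-30, -26))/S = 1/(((½)*(-26))*115490) = (1/115490)/(-13) = -1/13*1/115490 = -1/1501370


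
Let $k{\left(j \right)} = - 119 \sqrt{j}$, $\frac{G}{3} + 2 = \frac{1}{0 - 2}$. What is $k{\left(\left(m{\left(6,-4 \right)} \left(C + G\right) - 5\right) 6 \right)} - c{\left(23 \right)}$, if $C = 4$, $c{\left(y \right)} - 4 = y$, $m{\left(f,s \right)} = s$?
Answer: $-27 - 357 \sqrt{6} \approx -901.47$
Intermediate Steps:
$c{\left(y \right)} = 4 + y$
$G = - \frac{15}{2}$ ($G = -6 + \frac{3}{0 - 2} = -6 + \frac{3}{-2} = -6 + 3 \left(- \frac{1}{2}\right) = -6 - \frac{3}{2} = - \frac{15}{2} \approx -7.5$)
$k{\left(\left(m{\left(6,-4 \right)} \left(C + G\right) - 5\right) 6 \right)} - c{\left(23 \right)} = - 119 \sqrt{\left(- 4 \left(4 - \frac{15}{2}\right) - 5\right) 6} - \left(4 + 23\right) = - 119 \sqrt{\left(\left(-4\right) \left(- \frac{7}{2}\right) - 5\right) 6} - 27 = - 119 \sqrt{\left(14 - 5\right) 6} - 27 = - 119 \sqrt{9 \cdot 6} - 27 = - 119 \sqrt{54} - 27 = - 119 \cdot 3 \sqrt{6} - 27 = - 357 \sqrt{6} - 27 = -27 - 357 \sqrt{6}$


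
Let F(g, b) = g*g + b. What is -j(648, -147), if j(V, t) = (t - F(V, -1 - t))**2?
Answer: -176565518809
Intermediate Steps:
F(g, b) = b + g**2 (F(g, b) = g**2 + b = b + g**2)
j(V, t) = (1 - V**2 + 2*t)**2 (j(V, t) = (t - ((-1 - t) + V**2))**2 = (t - (-1 + V**2 - t))**2 = (t + (1 + t - V**2))**2 = (1 - V**2 + 2*t)**2)
-j(648, -147) = -(1 - 1*648**2 + 2*(-147))**2 = -(1 - 1*419904 - 294)**2 = -(1 - 419904 - 294)**2 = -1*(-420197)**2 = -1*176565518809 = -176565518809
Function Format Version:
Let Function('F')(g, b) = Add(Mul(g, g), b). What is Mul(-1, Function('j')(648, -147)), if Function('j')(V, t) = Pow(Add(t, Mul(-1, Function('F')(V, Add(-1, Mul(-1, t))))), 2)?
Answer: -176565518809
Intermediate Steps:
Function('F')(g, b) = Add(b, Pow(g, 2)) (Function('F')(g, b) = Add(Pow(g, 2), b) = Add(b, Pow(g, 2)))
Function('j')(V, t) = Pow(Add(1, Mul(-1, Pow(V, 2)), Mul(2, t)), 2) (Function('j')(V, t) = Pow(Add(t, Mul(-1, Add(Add(-1, Mul(-1, t)), Pow(V, 2)))), 2) = Pow(Add(t, Mul(-1, Add(-1, Pow(V, 2), Mul(-1, t)))), 2) = Pow(Add(t, Add(1, t, Mul(-1, Pow(V, 2)))), 2) = Pow(Add(1, Mul(-1, Pow(V, 2)), Mul(2, t)), 2))
Mul(-1, Function('j')(648, -147)) = Mul(-1, Pow(Add(1, Mul(-1, Pow(648, 2)), Mul(2, -147)), 2)) = Mul(-1, Pow(Add(1, Mul(-1, 419904), -294), 2)) = Mul(-1, Pow(Add(1, -419904, -294), 2)) = Mul(-1, Pow(-420197, 2)) = Mul(-1, 176565518809) = -176565518809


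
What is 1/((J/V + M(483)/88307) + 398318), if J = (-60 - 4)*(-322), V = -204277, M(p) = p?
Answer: 18039089039/7185292146671537 ≈ 2.5106e-6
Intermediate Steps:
J = 20608 (J = -64*(-322) = 20608)
1/((J/V + M(483)/88307) + 398318) = 1/((20608/(-204277) + 483/88307) + 398318) = 1/((20608*(-1/204277) + 483*(1/88307)) + 398318) = 1/((-20608/204277 + 483/88307) + 398318) = 1/(-1721164865/18039089039 + 398318) = 1/(7185292146671537/18039089039) = 18039089039/7185292146671537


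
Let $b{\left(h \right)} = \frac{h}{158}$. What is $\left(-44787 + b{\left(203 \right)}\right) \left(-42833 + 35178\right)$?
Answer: $\frac{54167874665}{158} \approx 3.4283 \cdot 10^{8}$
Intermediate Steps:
$b{\left(h \right)} = \frac{h}{158}$ ($b{\left(h \right)} = h \frac{1}{158} = \frac{h}{158}$)
$\left(-44787 + b{\left(203 \right)}\right) \left(-42833 + 35178\right) = \left(-44787 + \frac{1}{158} \cdot 203\right) \left(-42833 + 35178\right) = \left(-44787 + \frac{203}{158}\right) \left(-7655\right) = \left(- \frac{7076143}{158}\right) \left(-7655\right) = \frac{54167874665}{158}$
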